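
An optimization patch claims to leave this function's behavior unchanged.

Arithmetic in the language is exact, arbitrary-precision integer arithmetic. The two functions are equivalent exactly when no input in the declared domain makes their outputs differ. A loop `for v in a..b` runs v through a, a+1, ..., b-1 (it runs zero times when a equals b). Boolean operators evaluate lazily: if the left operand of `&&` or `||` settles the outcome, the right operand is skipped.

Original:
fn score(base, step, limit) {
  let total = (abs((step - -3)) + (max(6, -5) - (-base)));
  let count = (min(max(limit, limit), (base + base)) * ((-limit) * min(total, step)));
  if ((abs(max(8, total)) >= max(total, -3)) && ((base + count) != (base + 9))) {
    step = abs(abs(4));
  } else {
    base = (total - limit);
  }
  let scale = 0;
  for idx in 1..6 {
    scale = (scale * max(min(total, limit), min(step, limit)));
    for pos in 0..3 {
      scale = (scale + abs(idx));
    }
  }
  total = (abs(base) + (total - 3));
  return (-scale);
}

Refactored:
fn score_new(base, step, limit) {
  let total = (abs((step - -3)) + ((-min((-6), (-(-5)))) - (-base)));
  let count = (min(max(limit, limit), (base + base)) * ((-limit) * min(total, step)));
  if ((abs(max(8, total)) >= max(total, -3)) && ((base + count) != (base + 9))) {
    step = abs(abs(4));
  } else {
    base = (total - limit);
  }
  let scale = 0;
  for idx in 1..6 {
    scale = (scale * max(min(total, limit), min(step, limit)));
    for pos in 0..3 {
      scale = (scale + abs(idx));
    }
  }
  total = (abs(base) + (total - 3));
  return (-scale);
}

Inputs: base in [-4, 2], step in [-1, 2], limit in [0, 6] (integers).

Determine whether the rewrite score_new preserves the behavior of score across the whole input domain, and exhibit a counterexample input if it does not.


Changes here: min/max/abs usage differs; the full 196-point sweep finds no disagreement.
verdict: equivalent


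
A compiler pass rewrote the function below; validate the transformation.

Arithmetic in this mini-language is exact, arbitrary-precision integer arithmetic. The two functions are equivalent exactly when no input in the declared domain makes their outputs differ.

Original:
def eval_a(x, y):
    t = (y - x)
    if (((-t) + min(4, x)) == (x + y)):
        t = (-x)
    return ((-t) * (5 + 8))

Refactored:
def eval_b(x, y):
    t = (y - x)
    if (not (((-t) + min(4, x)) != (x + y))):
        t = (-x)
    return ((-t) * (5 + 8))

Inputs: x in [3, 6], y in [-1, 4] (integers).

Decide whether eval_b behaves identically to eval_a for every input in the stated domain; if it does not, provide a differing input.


Reading the diff, among the changes: comparison usage differs, plus boolean connective usage differs.
Tracing x=5, y=-1: eval_a: t := -6 | (((-t) + min(4, x)) == (x + y)): false | result 78 | eval_b: t := -6 | (not (((-t) + min(4, x)) != (x + y))): false | result 78 — matching result 78.
Every one of the 24 inputs gives matching results.
verdict: equivalent


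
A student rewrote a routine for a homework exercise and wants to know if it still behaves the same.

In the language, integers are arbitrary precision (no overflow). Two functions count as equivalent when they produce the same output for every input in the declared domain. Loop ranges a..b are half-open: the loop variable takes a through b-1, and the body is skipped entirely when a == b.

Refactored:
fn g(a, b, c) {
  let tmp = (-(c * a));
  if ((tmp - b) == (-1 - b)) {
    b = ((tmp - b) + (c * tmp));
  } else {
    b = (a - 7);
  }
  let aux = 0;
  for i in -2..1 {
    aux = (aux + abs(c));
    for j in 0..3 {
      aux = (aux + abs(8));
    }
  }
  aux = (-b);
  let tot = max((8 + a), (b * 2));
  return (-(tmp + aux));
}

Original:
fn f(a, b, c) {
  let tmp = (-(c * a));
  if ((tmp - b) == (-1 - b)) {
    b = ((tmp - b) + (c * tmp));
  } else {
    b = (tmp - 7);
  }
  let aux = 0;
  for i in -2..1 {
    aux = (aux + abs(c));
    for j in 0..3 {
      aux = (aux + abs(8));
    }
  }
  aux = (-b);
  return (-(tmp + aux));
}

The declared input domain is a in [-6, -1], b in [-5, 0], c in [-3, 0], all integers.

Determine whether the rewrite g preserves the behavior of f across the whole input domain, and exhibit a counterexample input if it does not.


There is a counterexample at a=-6, b=-5, c=-3: -7 on one side, 5 on the other.
f: tmp = -18; ((tmp - b) == (-1 - b)) -> false; b = -25; aux = 0; [i=-2]; aux = 3; [j=0]; aux = 11; [j=1]; aux = 19; [j=2]; aux = 27; [i=-1]; aux = 30; [j=0]; aux = 38; [j=1]; aux = 46; [j=2]; aux = 54; [i=0]; aux = 57; [j=0]; aux = 65; [j=1]; aux = 73; [j=2]; aux = 81; aux = 25; return -7
g: tmp = -18; ((tmp - b) == (-1 - b)) -> false; b = -13; aux = 0; [i=-2]; aux = 3; [j=0]; aux = 11; [j=1]; aux = 19; [j=2]; aux = 27; [i=-1]; aux = 30; [j=0]; aux = 38; [j=1]; aux = 46; [j=2]; aux = 54; [i=0]; aux = 57; [j=0]; aux = 65; [j=1]; aux = 73; [j=2]; aux = 81; aux = 13; tot = 2; return 5
verdict: not equivalent; witness: a=-6, b=-5, c=-3


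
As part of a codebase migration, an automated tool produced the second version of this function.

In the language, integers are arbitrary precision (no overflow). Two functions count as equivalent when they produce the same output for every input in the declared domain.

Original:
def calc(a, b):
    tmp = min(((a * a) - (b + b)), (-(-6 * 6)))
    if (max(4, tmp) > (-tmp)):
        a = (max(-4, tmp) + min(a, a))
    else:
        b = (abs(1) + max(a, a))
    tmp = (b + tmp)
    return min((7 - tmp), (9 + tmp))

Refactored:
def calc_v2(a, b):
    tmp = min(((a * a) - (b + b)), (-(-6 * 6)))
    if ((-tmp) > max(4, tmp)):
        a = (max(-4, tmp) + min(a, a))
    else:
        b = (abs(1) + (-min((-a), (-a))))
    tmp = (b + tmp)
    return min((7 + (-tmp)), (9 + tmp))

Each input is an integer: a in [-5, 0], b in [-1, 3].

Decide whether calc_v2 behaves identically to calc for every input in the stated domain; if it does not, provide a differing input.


Take a=-5, b=-1.
calc: tmp = 27; (max(4, tmp) > (-tmp)) -> true; a = 22; tmp = 26; return -19
calc_v2: tmp = 27; ((-tmp) > max(4, tmp)) -> false; b = -4; tmp = 23; return -16
-19 != -16, so the rewrite changes behavior.
verdict: not equivalent; witness: a=-5, b=-1


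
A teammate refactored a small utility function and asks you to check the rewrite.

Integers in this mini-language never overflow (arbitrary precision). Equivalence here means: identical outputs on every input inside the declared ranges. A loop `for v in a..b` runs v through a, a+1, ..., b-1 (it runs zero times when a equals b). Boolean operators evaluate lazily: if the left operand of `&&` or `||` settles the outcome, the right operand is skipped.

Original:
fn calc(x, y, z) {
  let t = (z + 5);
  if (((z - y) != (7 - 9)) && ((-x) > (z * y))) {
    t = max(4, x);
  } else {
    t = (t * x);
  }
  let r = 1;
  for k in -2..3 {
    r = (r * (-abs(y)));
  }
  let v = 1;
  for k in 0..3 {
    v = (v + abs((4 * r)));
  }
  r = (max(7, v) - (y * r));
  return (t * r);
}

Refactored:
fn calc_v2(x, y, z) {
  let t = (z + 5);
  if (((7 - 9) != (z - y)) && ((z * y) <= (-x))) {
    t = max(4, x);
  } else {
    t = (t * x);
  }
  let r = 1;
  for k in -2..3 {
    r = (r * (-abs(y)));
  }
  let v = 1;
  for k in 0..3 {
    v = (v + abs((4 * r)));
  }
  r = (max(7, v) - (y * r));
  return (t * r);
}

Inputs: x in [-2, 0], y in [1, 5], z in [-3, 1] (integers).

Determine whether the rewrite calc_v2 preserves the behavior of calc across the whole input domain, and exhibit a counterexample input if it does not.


Take x=-2, y=2, z=1.
calc: t := 6 | (((z - y) != (7 - 9)) && ((-x) > (z * y))): false | t := -12 | r := 1 | iter k=-2: | r := -2 | iter k=-1: | r := 4 | iter k=0: | r := -8 | iter k=1: | r := 16 | iter k=2: | r := -32 | v := 1 | iter k=0: | v := 129 | iter k=1: | v := 257 | iter k=2: | v := 385 | r := 449 | result -5388
calc_v2: t := 6 | (((7 - 9) != (z - y)) && ((z * y) <= (-x))): true | t := 4 | r := 1 | iter k=-2: | r := -2 | iter k=-1: | r := 4 | iter k=0: | r := -8 | iter k=1: | r := 16 | iter k=2: | r := -32 | v := 1 | iter k=0: | v := 129 | iter k=1: | v := 257 | iter k=2: | v := 385 | r := 449 | result 1796
-5388 and 1796 differ, so these are not the same function on this domain.
verdict: not equivalent; witness: x=-2, y=2, z=1


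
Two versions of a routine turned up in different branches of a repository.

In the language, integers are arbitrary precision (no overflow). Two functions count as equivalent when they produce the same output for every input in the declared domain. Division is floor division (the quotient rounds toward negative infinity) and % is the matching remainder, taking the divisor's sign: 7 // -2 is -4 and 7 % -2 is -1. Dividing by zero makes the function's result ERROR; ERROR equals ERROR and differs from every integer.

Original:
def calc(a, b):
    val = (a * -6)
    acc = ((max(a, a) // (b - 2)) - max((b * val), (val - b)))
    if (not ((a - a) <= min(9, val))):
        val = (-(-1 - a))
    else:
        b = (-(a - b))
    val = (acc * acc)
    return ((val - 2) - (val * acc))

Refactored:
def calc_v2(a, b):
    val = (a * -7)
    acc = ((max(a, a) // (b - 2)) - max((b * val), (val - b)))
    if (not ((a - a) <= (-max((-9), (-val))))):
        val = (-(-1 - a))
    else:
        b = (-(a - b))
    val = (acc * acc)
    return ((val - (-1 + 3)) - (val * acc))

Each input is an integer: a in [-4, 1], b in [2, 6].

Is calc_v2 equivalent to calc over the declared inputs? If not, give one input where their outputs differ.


These are not equivalent — on a=-4, b=3 the outputs split (444750 vs 689214).
calc: val=24, then acc=-76, then (not ((a - a) <= min(9, val))) is false, then b=7, then val=5776, then returns 444750
calc_v2: val=28, then acc=-88, then (not ((a - a) <= (-max((-9), (-val))))) is false, then b=7, then val=7744, then returns 689214
verdict: not equivalent; witness: a=-4, b=3


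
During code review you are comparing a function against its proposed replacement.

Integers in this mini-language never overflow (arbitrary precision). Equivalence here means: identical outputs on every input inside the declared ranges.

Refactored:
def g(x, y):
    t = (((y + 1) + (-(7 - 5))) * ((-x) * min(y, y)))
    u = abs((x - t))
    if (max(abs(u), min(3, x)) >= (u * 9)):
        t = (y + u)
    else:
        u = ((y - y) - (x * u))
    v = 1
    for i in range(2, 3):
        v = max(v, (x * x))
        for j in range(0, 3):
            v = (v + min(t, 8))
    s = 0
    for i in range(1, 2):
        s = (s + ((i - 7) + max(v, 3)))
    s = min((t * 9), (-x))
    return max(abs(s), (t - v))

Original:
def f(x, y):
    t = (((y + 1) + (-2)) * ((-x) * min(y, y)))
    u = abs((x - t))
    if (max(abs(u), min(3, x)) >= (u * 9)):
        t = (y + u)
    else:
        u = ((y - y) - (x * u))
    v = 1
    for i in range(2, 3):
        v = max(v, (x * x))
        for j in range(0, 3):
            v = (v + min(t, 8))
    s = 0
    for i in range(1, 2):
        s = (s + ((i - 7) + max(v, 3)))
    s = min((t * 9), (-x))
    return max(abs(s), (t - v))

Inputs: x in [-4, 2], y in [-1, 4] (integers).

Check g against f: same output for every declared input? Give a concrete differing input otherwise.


The two versions differ — the changes include constant usage differs, and arithmetic usage differs.
One worked example (x=-4, y=0) — f: t := 0 | u := 4 | (max(abs(u), min(3, x)) >= (u * 9)): false | u := 16 | v := 1 | iter i=2: | v := 16 | iter j=0: | v := 16 | iter j=1: | v := 16 | iter j=2: | v := 16 | s := 0 | iter i=1: | s := 10 | s := 0 | result 0; g: t := 0 | u := 4 | (max(abs(u), min(3, x)) >= (u * 9)): false | u := 16 | v := 1 | iter i=2: | v := 16 | iter j=0: | v := 16 | iter j=1: | v := 16 | iter j=2: | v := 16 | s := 0 | iter i=1: | s := 10 | s := 0 | result 0; agreement on 0.
An exhaustive pass over the 42 declared inputs shows identical outputs.
verdict: equivalent


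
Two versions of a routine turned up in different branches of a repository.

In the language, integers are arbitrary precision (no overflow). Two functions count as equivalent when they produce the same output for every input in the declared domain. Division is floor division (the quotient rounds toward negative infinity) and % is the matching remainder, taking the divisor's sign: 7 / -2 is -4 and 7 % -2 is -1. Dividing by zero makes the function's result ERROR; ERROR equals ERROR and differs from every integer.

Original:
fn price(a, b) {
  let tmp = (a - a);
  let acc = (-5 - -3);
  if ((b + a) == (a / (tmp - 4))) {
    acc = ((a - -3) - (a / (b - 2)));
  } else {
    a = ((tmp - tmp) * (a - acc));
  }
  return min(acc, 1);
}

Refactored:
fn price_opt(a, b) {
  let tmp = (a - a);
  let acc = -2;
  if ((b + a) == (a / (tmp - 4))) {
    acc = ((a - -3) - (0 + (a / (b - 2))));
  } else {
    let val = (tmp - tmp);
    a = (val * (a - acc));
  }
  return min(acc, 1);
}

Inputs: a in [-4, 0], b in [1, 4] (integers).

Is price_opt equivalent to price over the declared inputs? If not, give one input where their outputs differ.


Changes here: statement counts differ, and constant usage differs, and arithmetic usage differs, and local variable names differ; the full 20-point sweep finds no disagreement.
verdict: equivalent


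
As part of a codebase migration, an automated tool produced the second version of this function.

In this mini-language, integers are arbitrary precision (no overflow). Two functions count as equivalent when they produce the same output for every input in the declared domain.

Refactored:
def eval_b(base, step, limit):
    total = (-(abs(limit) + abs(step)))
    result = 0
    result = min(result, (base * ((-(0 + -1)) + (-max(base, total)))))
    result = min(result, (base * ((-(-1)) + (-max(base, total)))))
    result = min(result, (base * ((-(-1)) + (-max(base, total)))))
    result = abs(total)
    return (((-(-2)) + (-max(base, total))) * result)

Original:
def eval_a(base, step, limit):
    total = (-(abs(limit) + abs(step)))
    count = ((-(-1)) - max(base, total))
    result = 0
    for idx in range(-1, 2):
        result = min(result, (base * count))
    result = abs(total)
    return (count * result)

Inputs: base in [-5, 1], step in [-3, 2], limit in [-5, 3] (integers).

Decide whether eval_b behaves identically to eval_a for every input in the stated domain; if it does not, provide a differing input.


Run the pair on base=-5, step=-3, limit=-5.
eval_a: total becomes -8; next count becomes 6; next result becomes 0; next at idx=-1:; next result becomes -30; next at idx=0:; next result becomes -30; next at idx=1:; next result becomes -30; next result becomes 8; next final value 48
eval_b: total becomes -8; next result becomes 0; next result becomes -30; next result becomes -30; next result becomes -30; next result becomes 8; next final value 56
48 and 56 differ, so these are not the same function on this domain.
verdict: not equivalent; witness: base=-5, step=-3, limit=-5


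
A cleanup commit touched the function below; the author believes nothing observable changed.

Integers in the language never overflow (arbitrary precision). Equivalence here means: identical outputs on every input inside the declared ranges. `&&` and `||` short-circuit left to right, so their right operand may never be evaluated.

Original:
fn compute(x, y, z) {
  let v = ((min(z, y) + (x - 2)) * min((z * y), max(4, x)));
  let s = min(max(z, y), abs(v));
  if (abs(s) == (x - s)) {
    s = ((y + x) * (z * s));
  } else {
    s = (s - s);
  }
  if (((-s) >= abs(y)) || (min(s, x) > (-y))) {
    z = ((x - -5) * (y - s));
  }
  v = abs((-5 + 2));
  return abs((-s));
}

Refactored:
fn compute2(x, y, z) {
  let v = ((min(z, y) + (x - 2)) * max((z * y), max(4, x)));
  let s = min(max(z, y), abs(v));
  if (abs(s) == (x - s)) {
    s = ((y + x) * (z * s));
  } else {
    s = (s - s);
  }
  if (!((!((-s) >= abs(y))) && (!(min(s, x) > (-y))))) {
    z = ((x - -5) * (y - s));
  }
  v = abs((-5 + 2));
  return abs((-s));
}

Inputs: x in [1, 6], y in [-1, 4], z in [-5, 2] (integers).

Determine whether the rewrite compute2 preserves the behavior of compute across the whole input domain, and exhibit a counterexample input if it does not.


Consider the input x=4, y=0, z=2.
compute: v becomes 0; next s becomes 0; next (abs(s) == (x - s)) evaluates to false; next s becomes 0; next (((-s) >= abs(y)) || (min(s, x) > (-y))) evaluates to true; next z becomes 0; next v becomes 3; next final value 0
compute2: v becomes 8; next s becomes 2; next (abs(s) == (x - s)) evaluates to true; next s becomes 16; next (!((!((-s) >= abs(y))) && (!(min(s, x) > (-y))))) evaluates to true; next z becomes -144; next v becomes 3; next final value 16
0 against 16: the behavior changed.
verdict: not equivalent; witness: x=4, y=0, z=2


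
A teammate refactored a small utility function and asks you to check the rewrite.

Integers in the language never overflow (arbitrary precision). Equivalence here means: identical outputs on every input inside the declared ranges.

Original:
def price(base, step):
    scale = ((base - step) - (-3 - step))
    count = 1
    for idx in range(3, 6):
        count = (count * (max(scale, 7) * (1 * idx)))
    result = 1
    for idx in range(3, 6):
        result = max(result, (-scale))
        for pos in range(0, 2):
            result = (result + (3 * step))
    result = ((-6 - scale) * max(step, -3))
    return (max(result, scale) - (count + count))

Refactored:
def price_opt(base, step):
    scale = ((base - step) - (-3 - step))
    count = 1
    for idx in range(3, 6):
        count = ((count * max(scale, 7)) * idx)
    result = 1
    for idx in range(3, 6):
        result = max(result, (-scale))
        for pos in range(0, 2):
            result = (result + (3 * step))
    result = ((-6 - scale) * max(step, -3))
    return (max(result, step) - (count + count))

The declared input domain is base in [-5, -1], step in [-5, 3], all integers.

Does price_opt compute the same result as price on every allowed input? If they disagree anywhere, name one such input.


These are not equivalent — on base=-5, step=1 the outputs split (-41162 vs -41159).
price: scale = -2; count = 1; [idx=3]; count = 21; [idx=4]; count = 588; [idx=5]; count = 20580; result = 1; [idx=3]; result = 2; [pos=0]; result = 5; [pos=1]; result = 8; [idx=4]; result = 8; [pos=0]; result = 11; [pos=1]; result = 14; [idx=5]; result = 14; [pos=0]; result = 17; [pos=1]; result = 20; result = -4; return -41162
price_opt: scale = -2; count = 1; [idx=3]; count = 21; [idx=4]; count = 588; [idx=5]; count = 20580; result = 1; [idx=3]; result = 2; [pos=0]; result = 5; [pos=1]; result = 8; [idx=4]; result = 8; [pos=0]; result = 11; [pos=1]; result = 14; [idx=5]; result = 14; [pos=0]; result = 17; [pos=1]; result = 20; result = -4; return -41159
verdict: not equivalent; witness: base=-5, step=1


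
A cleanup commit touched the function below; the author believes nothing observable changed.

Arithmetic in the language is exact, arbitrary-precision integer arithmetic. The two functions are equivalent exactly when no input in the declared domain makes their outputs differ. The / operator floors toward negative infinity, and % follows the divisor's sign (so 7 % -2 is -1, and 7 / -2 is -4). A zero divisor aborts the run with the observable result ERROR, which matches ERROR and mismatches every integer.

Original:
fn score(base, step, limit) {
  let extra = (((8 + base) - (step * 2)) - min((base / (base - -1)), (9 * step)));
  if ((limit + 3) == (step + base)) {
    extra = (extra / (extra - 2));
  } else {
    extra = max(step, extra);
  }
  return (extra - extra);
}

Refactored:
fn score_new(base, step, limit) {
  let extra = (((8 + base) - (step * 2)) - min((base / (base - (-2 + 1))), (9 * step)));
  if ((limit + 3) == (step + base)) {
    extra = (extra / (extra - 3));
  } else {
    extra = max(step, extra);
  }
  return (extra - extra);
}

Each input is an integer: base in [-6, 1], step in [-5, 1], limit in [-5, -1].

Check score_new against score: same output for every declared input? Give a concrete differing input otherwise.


Evaluate both at base=-3, step=1, limit=-5.
score: extra=2, then ((limit + 3) == (step + base)) is true, then a zero divisor aborts: ERROR
score_new: extra=2, then ((limit + 3) == (step + base)) is true, then extra=-2, then returns 0
ERROR != 0, so the rewrite changes behavior.
verdict: not equivalent; witness: base=-3, step=1, limit=-5


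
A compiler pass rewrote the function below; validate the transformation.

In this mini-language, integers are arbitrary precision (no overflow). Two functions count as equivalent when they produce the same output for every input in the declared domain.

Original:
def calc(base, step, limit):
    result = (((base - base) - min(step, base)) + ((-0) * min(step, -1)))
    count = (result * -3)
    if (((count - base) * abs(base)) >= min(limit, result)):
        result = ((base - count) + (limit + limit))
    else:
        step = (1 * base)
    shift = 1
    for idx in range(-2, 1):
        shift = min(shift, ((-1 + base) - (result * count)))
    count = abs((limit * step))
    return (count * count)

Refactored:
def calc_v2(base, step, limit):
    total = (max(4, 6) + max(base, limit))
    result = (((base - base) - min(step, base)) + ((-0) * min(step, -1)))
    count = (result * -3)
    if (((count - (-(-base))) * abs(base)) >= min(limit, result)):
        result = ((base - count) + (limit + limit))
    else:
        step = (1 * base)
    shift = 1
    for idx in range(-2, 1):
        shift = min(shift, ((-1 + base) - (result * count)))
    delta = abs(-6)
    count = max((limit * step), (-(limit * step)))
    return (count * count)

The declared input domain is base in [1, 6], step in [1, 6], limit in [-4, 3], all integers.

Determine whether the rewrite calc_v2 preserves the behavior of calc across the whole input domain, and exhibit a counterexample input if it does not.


Changes here: constant usage differs; and arithmetic usage differs; and local variable names differ; and min/max/abs usage differs; and statement counts differ; the full 288-point sweep finds no disagreement.
verdict: equivalent


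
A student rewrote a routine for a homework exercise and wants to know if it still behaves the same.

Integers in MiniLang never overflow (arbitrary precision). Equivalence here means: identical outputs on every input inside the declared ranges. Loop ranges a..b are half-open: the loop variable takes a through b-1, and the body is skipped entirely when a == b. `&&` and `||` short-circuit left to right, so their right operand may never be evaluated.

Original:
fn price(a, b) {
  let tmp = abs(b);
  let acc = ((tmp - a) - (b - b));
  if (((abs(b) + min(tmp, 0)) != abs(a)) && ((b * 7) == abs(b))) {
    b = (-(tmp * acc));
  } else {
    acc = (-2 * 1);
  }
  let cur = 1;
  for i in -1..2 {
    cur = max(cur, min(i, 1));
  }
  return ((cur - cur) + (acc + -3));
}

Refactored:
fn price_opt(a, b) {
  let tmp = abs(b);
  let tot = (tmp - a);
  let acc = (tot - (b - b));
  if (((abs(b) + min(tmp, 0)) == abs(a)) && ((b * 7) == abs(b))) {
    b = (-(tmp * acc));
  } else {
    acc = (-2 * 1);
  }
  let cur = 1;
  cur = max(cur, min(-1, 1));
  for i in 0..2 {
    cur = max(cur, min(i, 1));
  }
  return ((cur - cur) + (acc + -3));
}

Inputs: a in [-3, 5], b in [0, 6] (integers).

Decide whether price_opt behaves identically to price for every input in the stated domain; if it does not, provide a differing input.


Not equivalent: a=-3, b=0 separates them (0 vs -5).
price: tmp = 0; acc = 3; (((abs(b) + min(tmp, 0)) != abs(a)) && ((b * 7) == abs(b))) -> true; b = 0; cur = 1; [i=-1]; cur = 1; [i=0]; cur = 1; [i=1]; cur = 1; return 0
price_opt: tmp = 0; tot = 3; acc = 3; (((abs(b) + min(tmp, 0)) == abs(a)) && ((b * 7) == abs(b))) -> false; acc = -2; cur = 1; cur = 1; [i=0]; cur = 1; [i=1]; cur = 1; return -5
verdict: not equivalent; witness: a=-3, b=0


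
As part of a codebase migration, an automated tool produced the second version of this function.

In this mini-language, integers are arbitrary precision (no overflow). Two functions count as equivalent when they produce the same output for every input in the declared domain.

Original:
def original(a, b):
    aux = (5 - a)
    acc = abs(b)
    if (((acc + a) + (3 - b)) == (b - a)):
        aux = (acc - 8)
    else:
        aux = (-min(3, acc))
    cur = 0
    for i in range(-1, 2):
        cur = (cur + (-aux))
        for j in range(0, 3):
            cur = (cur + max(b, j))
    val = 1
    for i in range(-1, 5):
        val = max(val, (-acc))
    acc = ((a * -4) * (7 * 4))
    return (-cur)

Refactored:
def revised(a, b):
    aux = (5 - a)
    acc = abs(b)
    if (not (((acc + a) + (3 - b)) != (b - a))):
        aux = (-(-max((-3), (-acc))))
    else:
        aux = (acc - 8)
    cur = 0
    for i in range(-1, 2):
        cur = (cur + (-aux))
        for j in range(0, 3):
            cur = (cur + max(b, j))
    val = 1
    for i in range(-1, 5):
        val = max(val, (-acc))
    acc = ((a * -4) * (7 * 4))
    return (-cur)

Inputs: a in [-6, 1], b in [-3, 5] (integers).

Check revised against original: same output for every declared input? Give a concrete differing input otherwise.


Run the pair on a=-6, b=-3.
original: aux=11, then acc=3, then (((acc + a) + (3 - b)) == (b - a)) is true, then aux=-5, then cur=0, then (i=-1), then cur=5, then (j=0), then cur=5, then (j=1), then cur=6, then (j=2), then cur=8, then (i=0), then cur=13, then (j=0), then cur=13, then (j=1), then cur=14, then (j=2), then cur=16, then (i=1), then cur=21, then (j=0), then cur=21, then (j=1), then cur=22, then (j=2), then cur=24, then val=1, then (i=-1), then val=1, then (i=0), then val=1, then (i=1), then val=1, then (i=2), then val=1, then (i=3), then val=1, then (i=4), then val=1, then acc=672, then returns -24
revised: aux=11, then acc=3, then (not (((acc + a) + (3 - b)) != (b - a))) is true, then aux=-3, then cur=0, then (i=-1), then cur=3, then (j=0), then cur=3, then (j=1), then cur=4, then (j=2), then cur=6, then (i=0), then cur=9, then (j=0), then cur=9, then (j=1), then cur=10, then (j=2), then cur=12, then (i=1), then cur=15, then (j=0), then cur=15, then (j=1), then cur=16, then (j=2), then cur=18, then val=1, then (i=-1), then val=1, then (i=0), then val=1, then (i=1), then val=1, then (i=2), then val=1, then (i=3), then val=1, then (i=4), then val=1, then acc=672, then returns -18
-24 vs -18 — the two versions disagree here.
verdict: not equivalent; witness: a=-6, b=-3


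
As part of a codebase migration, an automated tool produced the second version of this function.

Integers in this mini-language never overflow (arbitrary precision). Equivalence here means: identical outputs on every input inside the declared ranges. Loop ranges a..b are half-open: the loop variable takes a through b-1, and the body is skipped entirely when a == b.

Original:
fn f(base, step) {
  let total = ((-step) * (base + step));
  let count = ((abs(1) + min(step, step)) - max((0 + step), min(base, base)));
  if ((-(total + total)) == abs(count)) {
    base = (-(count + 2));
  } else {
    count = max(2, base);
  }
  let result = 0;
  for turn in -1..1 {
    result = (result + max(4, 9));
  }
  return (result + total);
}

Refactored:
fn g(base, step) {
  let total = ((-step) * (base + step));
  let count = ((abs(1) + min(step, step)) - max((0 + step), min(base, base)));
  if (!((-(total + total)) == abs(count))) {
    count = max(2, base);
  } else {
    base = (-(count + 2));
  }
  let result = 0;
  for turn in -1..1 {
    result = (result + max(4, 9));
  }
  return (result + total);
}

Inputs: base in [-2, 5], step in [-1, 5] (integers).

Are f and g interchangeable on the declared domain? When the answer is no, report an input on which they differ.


Behavior is preserved: although boolean connective usage differs, the outputs never diverge.
Spot check at base=4, step=0 — f: total = 0; count = -3; ((-(total + total)) == abs(count)) -> false; count = 4; result = 0; [turn=-1]; result = 9; [turn=0]; result = 18; return 18. g: total = 0; count = -3; (!((-(total + total)) == abs(count))) -> true; count = 4; result = 0; [turn=-1]; result = 9; [turn=0]; result = 18; return 18. Both give 18.
Every one of the 56 inputs gives matching results.
verdict: equivalent


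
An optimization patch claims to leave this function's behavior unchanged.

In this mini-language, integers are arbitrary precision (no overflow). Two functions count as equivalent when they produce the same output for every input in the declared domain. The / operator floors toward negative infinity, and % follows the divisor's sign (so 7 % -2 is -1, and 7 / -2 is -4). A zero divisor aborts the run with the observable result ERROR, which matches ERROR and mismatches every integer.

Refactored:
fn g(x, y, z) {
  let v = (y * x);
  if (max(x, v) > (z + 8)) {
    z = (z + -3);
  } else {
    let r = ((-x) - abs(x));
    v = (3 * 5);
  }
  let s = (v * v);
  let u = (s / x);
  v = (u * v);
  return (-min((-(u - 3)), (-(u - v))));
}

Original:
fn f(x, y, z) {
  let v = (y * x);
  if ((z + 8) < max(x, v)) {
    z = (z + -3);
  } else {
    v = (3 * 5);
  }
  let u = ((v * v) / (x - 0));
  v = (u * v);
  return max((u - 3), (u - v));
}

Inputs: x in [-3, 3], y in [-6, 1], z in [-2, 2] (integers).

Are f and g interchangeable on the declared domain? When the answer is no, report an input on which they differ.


Side by side, the visible changes include: statement counts differ; comparison usage differs; constant usage differs; local variable names differ; min/max/abs usage differs.
As a probe, take x=-3, y=-3, z=0: f runs v = 9; ((z + 8) < max(x, v)) -> true; z = -3; u = -27; v = -243; return 216; g runs v = 9; (max(x, v) > (z + 8)) -> true; z = -3; s = 81; u = -27; v = -243; return 216; both end at 216.
Sweeping the whole domain (280 inputs) finds no disagreement.
verdict: equivalent


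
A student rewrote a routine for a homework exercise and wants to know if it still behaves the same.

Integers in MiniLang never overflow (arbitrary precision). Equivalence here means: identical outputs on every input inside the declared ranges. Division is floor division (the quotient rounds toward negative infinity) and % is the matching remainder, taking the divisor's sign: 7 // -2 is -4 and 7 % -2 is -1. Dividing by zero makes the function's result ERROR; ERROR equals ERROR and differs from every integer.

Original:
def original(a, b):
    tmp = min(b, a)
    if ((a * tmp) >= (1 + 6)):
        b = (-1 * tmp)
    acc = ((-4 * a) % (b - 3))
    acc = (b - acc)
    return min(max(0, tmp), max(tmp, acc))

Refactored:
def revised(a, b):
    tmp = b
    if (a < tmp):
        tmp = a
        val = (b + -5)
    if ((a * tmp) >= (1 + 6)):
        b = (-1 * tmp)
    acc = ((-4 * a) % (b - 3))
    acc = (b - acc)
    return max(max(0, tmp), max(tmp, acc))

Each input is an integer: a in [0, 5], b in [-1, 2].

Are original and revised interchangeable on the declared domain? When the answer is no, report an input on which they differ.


There is a counterexample at a=0, b=-1: -1 on one side, 0 on the other.
original: tmp := -1 | ((a * tmp) >= (1 + 6)): false | acc := 0 | acc := -1 | result -1
revised: tmp := -1 | (a < tmp): false | ((a * tmp) >= (1 + 6)): false | acc := 0 | acc := -1 | result 0
verdict: not equivalent; witness: a=0, b=-1


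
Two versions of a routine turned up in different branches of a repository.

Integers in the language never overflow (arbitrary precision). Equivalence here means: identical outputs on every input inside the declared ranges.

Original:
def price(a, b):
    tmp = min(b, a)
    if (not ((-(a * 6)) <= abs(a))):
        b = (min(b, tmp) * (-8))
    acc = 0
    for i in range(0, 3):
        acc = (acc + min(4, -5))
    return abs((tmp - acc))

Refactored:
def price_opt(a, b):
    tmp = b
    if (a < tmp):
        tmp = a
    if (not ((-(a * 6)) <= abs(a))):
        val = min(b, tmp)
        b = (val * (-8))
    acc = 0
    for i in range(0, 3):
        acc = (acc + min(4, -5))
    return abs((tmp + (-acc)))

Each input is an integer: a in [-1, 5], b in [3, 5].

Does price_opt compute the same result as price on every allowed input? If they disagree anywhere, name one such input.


Equivalent — the differences include arithmetic usage differs; also branching structure differs; also comparison usage differs; also min/max/abs usage differs; also statement counts differ; also local variable names differ, yet no declared input distinguishes the two.
As a probe, take a=1, b=5: price runs tmp := 1 | (not ((-(a * 6)) <= abs(a))): false | acc := 0 | iter i=0: | acc := -5 | iter i=1: | acc := -10 | iter i=2: | acc := -15 | result 16; price_opt runs tmp := 5 | (a < tmp): true | tmp := 1 | (not ((-(a * 6)) <= abs(a))): false | acc := 0 | iter i=0: | acc := -5 | iter i=1: | acc := -10 | iter i=2: | acc := -15 | result 16; both end at 16.
Checked all 21 inputs in the declared domain: the outputs agree on every one.
verdict: equivalent


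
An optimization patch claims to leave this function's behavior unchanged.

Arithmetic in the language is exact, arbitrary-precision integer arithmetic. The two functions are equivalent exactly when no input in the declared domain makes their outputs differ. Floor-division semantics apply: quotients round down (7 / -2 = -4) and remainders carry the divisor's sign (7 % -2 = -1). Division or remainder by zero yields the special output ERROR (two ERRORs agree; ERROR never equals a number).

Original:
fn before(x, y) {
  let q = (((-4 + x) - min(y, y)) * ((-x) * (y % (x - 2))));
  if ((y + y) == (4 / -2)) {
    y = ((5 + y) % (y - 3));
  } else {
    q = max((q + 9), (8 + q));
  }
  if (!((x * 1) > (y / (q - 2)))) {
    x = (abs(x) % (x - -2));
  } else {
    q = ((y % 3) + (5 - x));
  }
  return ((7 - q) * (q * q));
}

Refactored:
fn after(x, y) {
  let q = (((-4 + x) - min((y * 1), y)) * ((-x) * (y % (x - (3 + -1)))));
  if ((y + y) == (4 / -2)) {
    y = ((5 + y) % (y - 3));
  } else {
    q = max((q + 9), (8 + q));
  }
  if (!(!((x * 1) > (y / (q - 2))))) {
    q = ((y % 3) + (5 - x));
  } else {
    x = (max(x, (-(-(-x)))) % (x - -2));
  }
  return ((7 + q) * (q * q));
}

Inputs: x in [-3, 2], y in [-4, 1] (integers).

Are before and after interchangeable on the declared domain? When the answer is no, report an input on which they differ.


These are not equivalent — on x=-3, y=-4 the outputs split (-76950 vs 105300).
before: q becomes 36; next ((y + y) == (4 / -2)) evaluates to false; next q becomes 45; next (!((x * 1) > (y / (q - 2)))) evaluates to true; next x becomes 0; next final value -76950
after: q becomes 36; next ((y + y) == (4 / -2)) evaluates to false; next q becomes 45; next (!(!((x * 1) > (y / (q - 2))))) evaluates to false; next x becomes 0; next final value 105300
verdict: not equivalent; witness: x=-3, y=-4


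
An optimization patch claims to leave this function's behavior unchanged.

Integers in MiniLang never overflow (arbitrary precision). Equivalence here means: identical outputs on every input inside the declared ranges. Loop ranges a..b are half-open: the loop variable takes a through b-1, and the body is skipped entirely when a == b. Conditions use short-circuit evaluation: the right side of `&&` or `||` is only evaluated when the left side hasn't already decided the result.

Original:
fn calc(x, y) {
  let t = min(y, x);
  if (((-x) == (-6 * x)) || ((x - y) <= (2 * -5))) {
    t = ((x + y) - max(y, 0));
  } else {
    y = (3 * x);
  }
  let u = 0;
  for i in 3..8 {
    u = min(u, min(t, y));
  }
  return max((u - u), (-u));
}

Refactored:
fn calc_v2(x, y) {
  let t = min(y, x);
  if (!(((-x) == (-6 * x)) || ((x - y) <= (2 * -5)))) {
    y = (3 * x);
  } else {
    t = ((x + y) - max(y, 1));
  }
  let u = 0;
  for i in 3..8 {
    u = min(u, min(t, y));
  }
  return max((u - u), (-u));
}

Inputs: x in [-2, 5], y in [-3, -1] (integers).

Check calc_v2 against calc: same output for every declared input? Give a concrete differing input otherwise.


At x=0, y=-3: calc gives 3, calc_v2 gives 4.
verdict: not equivalent; witness: x=0, y=-3


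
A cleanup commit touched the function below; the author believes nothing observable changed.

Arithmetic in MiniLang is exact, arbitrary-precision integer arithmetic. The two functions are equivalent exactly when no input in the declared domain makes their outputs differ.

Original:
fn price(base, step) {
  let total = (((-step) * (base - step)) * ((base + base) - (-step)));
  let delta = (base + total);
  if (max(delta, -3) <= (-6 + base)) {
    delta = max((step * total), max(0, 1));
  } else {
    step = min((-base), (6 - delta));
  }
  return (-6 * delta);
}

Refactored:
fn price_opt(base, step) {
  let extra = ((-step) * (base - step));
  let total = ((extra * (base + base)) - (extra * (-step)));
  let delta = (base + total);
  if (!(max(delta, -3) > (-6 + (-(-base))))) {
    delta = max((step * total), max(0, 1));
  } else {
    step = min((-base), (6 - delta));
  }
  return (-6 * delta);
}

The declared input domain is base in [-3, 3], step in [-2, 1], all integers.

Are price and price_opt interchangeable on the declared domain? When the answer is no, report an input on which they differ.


Although local variable names differ, and boolean connective usage differs, and comparison usage differs, and arithmetic usage differs, and statement counts differ, 28/28 inputs agree.
verdict: equivalent


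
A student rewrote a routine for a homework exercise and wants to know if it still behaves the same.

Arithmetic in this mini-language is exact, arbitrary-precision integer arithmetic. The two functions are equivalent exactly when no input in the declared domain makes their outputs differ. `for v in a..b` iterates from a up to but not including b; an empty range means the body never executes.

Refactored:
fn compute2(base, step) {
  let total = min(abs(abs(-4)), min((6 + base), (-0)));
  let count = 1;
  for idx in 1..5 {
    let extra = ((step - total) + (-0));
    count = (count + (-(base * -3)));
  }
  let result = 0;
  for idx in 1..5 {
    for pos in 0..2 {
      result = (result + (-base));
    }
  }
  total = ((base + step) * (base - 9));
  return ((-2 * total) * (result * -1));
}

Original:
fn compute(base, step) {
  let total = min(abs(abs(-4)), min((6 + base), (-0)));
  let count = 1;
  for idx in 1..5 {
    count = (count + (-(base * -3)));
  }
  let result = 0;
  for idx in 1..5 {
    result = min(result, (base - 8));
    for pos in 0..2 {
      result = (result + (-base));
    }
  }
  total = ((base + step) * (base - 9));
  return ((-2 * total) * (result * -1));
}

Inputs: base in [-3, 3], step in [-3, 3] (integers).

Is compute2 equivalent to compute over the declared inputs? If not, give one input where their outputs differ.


Run the pair on base=-3, step=-3.
compute: total = 0; count = 1; [idx=1]; count = -8; [idx=2]; count = -17; [idx=3]; count = -26; [idx=4]; count = -35; result = 0; [idx=1]; result = -11; [pos=0]; result = -8; [pos=1]; result = -5; [idx=2]; result = -11; [pos=0]; result = -8; [pos=1]; result = -5; [idx=3]; result = -11; [pos=0]; result = -8; [pos=1]; result = -5; [idx=4]; result = -11; [pos=0]; result = -8; [pos=1]; result = -5; total = 72; return -720
compute2: total = 0; count = 1; [idx=1]; extra = -3; count = -8; [idx=2]; extra = -3; count = -17; [idx=3]; extra = -3; count = -26; [idx=4]; extra = -3; count = -35; result = 0; [idx=1]; [pos=0]; result = 3; [pos=1]; result = 6; [idx=2]; [pos=0]; result = 9; [pos=1]; result = 12; [idx=3]; [pos=0]; result = 15; [pos=1]; result = 18; [idx=4]; [pos=0]; result = 21; [pos=1]; result = 24; total = 72; return 3456
-720 vs 3456 — the two versions disagree here.
verdict: not equivalent; witness: base=-3, step=-3


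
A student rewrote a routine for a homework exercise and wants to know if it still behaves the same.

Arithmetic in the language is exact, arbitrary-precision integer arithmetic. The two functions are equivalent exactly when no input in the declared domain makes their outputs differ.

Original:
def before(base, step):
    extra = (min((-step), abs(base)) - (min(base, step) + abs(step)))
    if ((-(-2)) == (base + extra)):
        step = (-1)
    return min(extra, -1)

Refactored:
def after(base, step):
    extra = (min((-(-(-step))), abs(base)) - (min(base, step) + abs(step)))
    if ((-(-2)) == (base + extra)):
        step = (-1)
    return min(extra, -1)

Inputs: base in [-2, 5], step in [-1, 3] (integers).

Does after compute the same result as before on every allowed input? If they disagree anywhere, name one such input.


Reading the diff, among the changes: same computation, different form.
As a probe, take base=4, step=0: before runs extra becomes 0; next ((-(-2)) == (base + extra)) evaluates to false; next final value -1; after runs extra becomes 0; next ((-(-2)) == (base + extra)) evaluates to false; next final value -1; both end at -1.
Checked all 40 inputs in the declared domain: the outputs agree on every one.
verdict: equivalent
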